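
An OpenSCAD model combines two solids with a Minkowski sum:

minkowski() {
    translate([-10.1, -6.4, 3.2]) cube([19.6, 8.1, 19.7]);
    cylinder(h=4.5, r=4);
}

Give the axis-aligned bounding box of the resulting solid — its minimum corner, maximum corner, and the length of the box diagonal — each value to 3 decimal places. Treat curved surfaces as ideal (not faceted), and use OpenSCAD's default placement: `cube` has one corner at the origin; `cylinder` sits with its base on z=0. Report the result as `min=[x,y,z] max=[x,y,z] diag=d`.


A = translate([-10.1, -6.4, 3.2]) cube([19.6, 8.1, 19.7]) → bbox [-10.1,-6.4,3.2] .. [9.5,1.7,22.9]
B = cylinder(h=4.5, r=4) → bbox [-4,-4,0] .. [4,4,4.5]
lo = A.lo+B.lo = [-10.1-4, -6.4-4, 3.2+0] = [-14.100,-10.400,3.200]
hi = A.hi+B.hi = [9.5+4, 1.7+4, 22.9+4.5] = [13.500,5.700,27.400]
diag = √(27.6²+16.1²+24.2²) = √1606.61 = 40.083

min=[-14.100,-10.400,3.200] max=[13.500,5.700,27.400] diag=40.083


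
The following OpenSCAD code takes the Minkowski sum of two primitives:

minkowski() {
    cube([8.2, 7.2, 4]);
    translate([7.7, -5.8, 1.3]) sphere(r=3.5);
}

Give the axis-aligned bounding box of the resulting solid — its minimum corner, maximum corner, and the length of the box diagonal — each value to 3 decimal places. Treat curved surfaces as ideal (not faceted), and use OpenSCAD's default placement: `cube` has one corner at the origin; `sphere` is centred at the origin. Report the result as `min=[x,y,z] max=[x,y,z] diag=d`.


min=[4.200,-9.300,-2.200] max=[19.400,4.900,8.800] diag=23.530

A = translate([7.7, -5.8, 1.3]) sphere(r=3.5) → bbox [4.2,-9.3,-2.2] .. [11.2,-2.3,4.8]
B = cube([8.2, 7.2, 4]) → bbox [0,0,0] .. [8.2,7.2,4]
lo = A.lo+B.lo = [4.2+0, -9.3+0, -2.2+0] = [4.200,-9.300,-2.200]
hi = A.hi+B.hi = [11.2+8.2, -2.3+7.2, 4.8+4] = [19.400,4.900,8.800]
diag = √(15.2²+14.2²+11²) = √553.68 = 23.530


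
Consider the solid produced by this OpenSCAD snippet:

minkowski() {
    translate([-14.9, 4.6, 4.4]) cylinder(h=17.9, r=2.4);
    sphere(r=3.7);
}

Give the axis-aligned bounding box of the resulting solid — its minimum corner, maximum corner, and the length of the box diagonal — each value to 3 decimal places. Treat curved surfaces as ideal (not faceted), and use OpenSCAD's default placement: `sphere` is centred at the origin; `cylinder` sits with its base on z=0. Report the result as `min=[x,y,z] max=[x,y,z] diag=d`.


min=[-21.000,-1.500,0.700] max=[-8.800,10.700,26.000] diag=30.623

A = translate([-14.9, 4.6, 4.4]) cylinder(h=17.9, r=2.4) → bbox [-17.3,2.2,4.4] .. [-12.5,7,22.3]
B = sphere(r=3.7) → bbox [-3.7,-3.7,-3.7] .. [3.7,3.7,3.7]
lo = A.lo+B.lo = [-17.3-3.7, 2.2-3.7, 4.4-3.7] = [-21.000,-1.500,0.700]
hi = A.hi+B.hi = [-12.5+3.7, 7+3.7, 22.3+3.7] = [-8.800,10.700,26.000]
diag = √(12.2²+12.2²+25.3²) = √937.77 = 30.623


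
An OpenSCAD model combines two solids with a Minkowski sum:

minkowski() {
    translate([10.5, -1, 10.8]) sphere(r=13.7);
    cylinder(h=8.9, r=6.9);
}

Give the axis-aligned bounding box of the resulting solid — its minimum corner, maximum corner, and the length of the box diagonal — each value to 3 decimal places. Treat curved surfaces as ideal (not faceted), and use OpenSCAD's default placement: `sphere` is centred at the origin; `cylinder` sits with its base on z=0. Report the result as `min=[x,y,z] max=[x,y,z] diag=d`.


A = translate([10.5, -1, 10.8]) sphere(r=13.7) → bbox [-3.2,-14.7,-2.9] .. [24.2,12.7,24.5]
B = cylinder(h=8.9, r=6.9) → bbox [-6.9,-6.9,0] .. [6.9,6.9,8.9]
lo = A.lo+B.lo = [-3.2-6.9, -14.7-6.9, -2.9+0] = [-10.100,-21.600,-2.900]
hi = A.hi+B.hi = [24.2+6.9, 12.7+6.9, 24.5+8.9] = [31.100,19.600,33.400]
diag = √(41.2²+41.2²+36.3²) = √4712.57 = 68.648

min=[-10.100,-21.600,-2.900] max=[31.100,19.600,33.400] diag=68.648


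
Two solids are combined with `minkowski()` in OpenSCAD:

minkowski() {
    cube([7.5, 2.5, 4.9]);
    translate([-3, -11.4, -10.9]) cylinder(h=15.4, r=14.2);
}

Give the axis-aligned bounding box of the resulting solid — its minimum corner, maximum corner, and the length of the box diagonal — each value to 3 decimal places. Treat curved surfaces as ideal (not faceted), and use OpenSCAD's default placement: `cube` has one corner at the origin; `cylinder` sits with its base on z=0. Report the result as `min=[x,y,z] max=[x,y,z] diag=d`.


A = translate([-3, -11.4, -10.9]) cylinder(h=15.4, r=14.2) → bbox [-17.2,-25.6,-10.9] .. [11.2,2.8,4.5]
B = cube([7.5, 2.5, 4.9]) → bbox [0,0,0] .. [7.5,2.5,4.9]
lo = A.lo+B.lo = [-17.2+0, -25.6+0, -10.9+0] = [-17.200,-25.600,-10.900]
hi = A.hi+B.hi = [11.2+7.5, 2.8+2.5, 4.5+4.9] = [18.700,5.300,9.400]
diag = √(35.9²+30.9²+20.3²) = √2655.71 = 51.534

min=[-17.200,-25.600,-10.900] max=[18.700,5.300,9.400] diag=51.534


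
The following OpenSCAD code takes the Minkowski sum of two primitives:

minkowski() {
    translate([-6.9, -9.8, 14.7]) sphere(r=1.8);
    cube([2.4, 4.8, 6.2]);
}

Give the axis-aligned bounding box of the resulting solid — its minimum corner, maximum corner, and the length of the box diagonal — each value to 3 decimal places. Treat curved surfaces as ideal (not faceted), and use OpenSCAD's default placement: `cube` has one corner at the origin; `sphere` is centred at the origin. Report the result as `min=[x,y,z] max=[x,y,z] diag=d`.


min=[-8.700,-11.600,12.900] max=[-2.700,-3.200,22.700] diag=14.234

A = translate([-6.9, -9.8, 14.7]) sphere(r=1.8) → bbox [-8.7,-11.6,12.9] .. [-5.1,-8,16.5]
B = cube([2.4, 4.8, 6.2]) → bbox [0,0,0] .. [2.4,4.8,6.2]
lo = A.lo+B.lo = [-8.7+0, -11.6+0, 12.9+0] = [-8.700,-11.600,12.900]
hi = A.hi+B.hi = [-5.1+2.4, -8+4.8, 16.5+6.2] = [-2.700,-3.200,22.700]
diag = √(6²+8.4²+9.8²) = √202.6 = 14.234


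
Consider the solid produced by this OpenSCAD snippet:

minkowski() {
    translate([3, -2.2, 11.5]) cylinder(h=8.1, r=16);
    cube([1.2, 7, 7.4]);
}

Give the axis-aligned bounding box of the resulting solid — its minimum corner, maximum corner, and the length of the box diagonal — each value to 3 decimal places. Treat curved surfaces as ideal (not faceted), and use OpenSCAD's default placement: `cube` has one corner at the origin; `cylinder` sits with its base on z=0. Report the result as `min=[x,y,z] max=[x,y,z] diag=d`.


min=[-13.000,-18.200,11.500] max=[20.200,20.800,27.000] diag=53.512

A = translate([3, -2.2, 11.5]) cylinder(h=8.1, r=16) → bbox [-13,-18.2,11.5] .. [19,13.8,19.6]
B = cube([1.2, 7, 7.4]) → bbox [0,0,0] .. [1.2,7,7.4]
lo = A.lo+B.lo = [-13+0, -18.2+0, 11.5+0] = [-13.000,-18.200,11.500]
hi = A.hi+B.hi = [19+1.2, 13.8+7, 19.6+7.4] = [20.200,20.800,27.000]
diag = √(33.2²+39²+15.5²) = √2863.49 = 53.512


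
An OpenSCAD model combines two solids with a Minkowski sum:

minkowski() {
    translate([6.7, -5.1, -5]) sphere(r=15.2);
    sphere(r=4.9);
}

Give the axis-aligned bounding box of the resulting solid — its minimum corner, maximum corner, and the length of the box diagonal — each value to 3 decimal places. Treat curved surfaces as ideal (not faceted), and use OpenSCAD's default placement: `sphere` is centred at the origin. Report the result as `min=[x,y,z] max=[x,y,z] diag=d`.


A = translate([6.7, -5.1, -5]) sphere(r=15.2) → bbox [-8.5,-20.3,-20.2] .. [21.9,10.1,10.2]
B = sphere(r=4.9) → bbox [-4.9,-4.9,-4.9] .. [4.9,4.9,4.9]
lo = A.lo+B.lo = [-8.5-4.9, -20.3-4.9, -20.2-4.9] = [-13.400,-25.200,-25.100]
hi = A.hi+B.hi = [21.9+4.9, 10.1+4.9, 10.2+4.9] = [26.800,15.000,15.100]
diag = √(40.2²+40.2²+40.2²) = √4848.12 = 69.628

min=[-13.400,-25.200,-25.100] max=[26.800,15.000,15.100] diag=69.628


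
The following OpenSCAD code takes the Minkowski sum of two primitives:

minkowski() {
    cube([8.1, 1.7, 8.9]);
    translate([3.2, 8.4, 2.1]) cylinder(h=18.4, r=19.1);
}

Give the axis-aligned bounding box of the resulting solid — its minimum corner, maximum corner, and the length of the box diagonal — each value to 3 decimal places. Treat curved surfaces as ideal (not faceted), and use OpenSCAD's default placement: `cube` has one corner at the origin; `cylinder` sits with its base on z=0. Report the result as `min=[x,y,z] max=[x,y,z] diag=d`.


min=[-15.900,-10.700,2.100] max=[30.400,29.200,29.400] diag=66.940

A = translate([3.2, 8.4, 2.1]) cylinder(h=18.4, r=19.1) → bbox [-15.9,-10.7,2.1] .. [22.3,27.5,20.5]
B = cube([8.1, 1.7, 8.9]) → bbox [0,0,0] .. [8.1,1.7,8.9]
lo = A.lo+B.lo = [-15.9+0, -10.7+0, 2.1+0] = [-15.900,-10.700,2.100]
hi = A.hi+B.hi = [22.3+8.1, 27.5+1.7, 20.5+8.9] = [30.400,29.200,29.400]
diag = √(46.3²+39.9²+27.3²) = √4480.99 = 66.940


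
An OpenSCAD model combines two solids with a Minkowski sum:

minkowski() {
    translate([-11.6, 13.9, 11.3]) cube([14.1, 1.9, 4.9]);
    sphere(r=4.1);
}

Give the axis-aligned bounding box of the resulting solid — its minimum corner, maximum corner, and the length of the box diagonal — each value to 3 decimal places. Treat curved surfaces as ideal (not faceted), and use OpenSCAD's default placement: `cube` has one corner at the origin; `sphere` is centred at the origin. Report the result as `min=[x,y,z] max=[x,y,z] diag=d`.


min=[-15.700,9.800,7.200] max=[6.600,19.900,20.300] diag=27.765

A = translate([-11.6, 13.9, 11.3]) cube([14.1, 1.9, 4.9]) → bbox [-11.6,13.9,11.3] .. [2.5,15.8,16.2]
B = sphere(r=4.1) → bbox [-4.1,-4.1,-4.1] .. [4.1,4.1,4.1]
lo = A.lo+B.lo = [-11.6-4.1, 13.9-4.1, 11.3-4.1] = [-15.700,9.800,7.200]
hi = A.hi+B.hi = [2.5+4.1, 15.8+4.1, 16.2+4.1] = [6.600,19.900,20.300]
diag = √(22.3²+10.1²+13.1²) = √770.91 = 27.765


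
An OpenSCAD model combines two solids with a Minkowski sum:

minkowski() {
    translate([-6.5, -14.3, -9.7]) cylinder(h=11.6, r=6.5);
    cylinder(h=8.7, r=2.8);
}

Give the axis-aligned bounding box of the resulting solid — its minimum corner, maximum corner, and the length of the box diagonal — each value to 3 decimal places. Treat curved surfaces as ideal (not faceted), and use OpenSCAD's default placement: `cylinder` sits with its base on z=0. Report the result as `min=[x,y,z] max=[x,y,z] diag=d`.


A = translate([-6.5, -14.3, -9.7]) cylinder(h=11.6, r=6.5) → bbox [-13,-20.8,-9.7] .. [0,-7.8,1.9]
B = cylinder(h=8.7, r=2.8) → bbox [-2.8,-2.8,0] .. [2.8,2.8,8.7]
lo = A.lo+B.lo = [-13-2.8, -20.8-2.8, -9.7+0] = [-15.800,-23.600,-9.700]
hi = A.hi+B.hi = [0+2.8, -7.8+2.8, 1.9+8.7] = [2.800,-5.000,10.600]
diag = √(18.6²+18.6²+20.3²) = √1104.01 = 33.227

min=[-15.800,-23.600,-9.700] max=[2.800,-5.000,10.600] diag=33.227


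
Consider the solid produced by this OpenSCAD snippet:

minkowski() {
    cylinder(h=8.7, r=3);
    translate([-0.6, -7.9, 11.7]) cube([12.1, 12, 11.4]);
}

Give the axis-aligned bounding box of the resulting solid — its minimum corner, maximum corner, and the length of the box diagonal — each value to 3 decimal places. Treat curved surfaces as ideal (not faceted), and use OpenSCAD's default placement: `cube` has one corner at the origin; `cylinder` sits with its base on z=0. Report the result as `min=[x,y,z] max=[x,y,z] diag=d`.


min=[-3.600,-10.900,11.700] max=[14.500,7.100,31.800] diag=32.490

A = translate([-0.6, -7.9, 11.7]) cube([12.1, 12, 11.4]) → bbox [-0.6,-7.9,11.7] .. [11.5,4.1,23.1]
B = cylinder(h=8.7, r=3) → bbox [-3,-3,0] .. [3,3,8.7]
lo = A.lo+B.lo = [-0.6-3, -7.9-3, 11.7+0] = [-3.600,-10.900,11.700]
hi = A.hi+B.hi = [11.5+3, 4.1+3, 23.1+8.7] = [14.500,7.100,31.800]
diag = √(18.1²+18²+20.1²) = √1055.62 = 32.490


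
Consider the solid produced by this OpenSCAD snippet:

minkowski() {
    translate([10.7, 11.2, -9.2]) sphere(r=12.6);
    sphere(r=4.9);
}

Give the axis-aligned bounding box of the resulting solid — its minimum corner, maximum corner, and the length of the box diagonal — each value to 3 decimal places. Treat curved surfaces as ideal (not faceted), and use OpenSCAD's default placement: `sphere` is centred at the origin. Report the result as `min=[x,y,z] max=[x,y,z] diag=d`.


A = translate([10.7, 11.2, -9.2]) sphere(r=12.6) → bbox [-1.9,-1.4,-21.8] .. [23.3,23.8,3.4]
B = sphere(r=4.9) → bbox [-4.9,-4.9,-4.9] .. [4.9,4.9,4.9]
lo = A.lo+B.lo = [-1.9-4.9, -1.4-4.9, -21.8-4.9] = [-6.800,-6.300,-26.700]
hi = A.hi+B.hi = [23.3+4.9, 23.8+4.9, 3.4+4.9] = [28.200,28.700,8.300]
diag = √(35²+35²+35²) = √3675 = 60.622

min=[-6.800,-6.300,-26.700] max=[28.200,28.700,8.300] diag=60.622


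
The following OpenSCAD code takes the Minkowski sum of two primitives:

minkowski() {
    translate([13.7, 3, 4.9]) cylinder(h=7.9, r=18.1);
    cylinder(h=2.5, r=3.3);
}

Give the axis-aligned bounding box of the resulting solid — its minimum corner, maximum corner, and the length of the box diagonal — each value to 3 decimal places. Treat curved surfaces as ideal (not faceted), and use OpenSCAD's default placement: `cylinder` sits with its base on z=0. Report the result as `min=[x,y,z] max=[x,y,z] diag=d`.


min=[-7.700,-18.400,4.900] max=[35.100,24.400,15.300] diag=61.415

A = translate([13.7, 3, 4.9]) cylinder(h=7.9, r=18.1) → bbox [-4.4,-15.1,4.9] .. [31.8,21.1,12.8]
B = cylinder(h=2.5, r=3.3) → bbox [-3.3,-3.3,0] .. [3.3,3.3,2.5]
lo = A.lo+B.lo = [-4.4-3.3, -15.1-3.3, 4.9+0] = [-7.700,-18.400,4.900]
hi = A.hi+B.hi = [31.8+3.3, 21.1+3.3, 12.8+2.5] = [35.100,24.400,15.300]
diag = √(42.8²+42.8²+10.4²) = √3771.84 = 61.415


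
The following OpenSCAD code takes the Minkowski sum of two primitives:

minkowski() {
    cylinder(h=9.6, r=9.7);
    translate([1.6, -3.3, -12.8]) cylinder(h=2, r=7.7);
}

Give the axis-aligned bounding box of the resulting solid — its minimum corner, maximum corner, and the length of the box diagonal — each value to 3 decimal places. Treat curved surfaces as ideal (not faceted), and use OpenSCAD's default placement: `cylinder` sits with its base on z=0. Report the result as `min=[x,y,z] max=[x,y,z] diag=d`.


min=[-15.800,-20.700,-12.800] max=[19.000,14.100,-1.200] diag=50.563

A = translate([1.6, -3.3, -12.8]) cylinder(h=2, r=7.7) → bbox [-6.1,-11,-12.8] .. [9.3,4.4,-10.8]
B = cylinder(h=9.6, r=9.7) → bbox [-9.7,-9.7,0] .. [9.7,9.7,9.6]
lo = A.lo+B.lo = [-6.1-9.7, -11-9.7, -12.8+0] = [-15.800,-20.700,-12.800]
hi = A.hi+B.hi = [9.3+9.7, 4.4+9.7, -10.8+9.6] = [19.000,14.100,-1.200]
diag = √(34.8²+34.8²+11.6²) = √2556.64 = 50.563


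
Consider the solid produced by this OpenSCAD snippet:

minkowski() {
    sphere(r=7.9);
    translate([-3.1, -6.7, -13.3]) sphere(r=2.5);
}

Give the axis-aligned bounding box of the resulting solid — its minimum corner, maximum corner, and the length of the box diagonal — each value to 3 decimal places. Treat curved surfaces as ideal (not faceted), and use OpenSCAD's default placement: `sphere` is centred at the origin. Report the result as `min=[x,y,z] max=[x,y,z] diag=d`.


min=[-13.500,-17.100,-23.700] max=[7.300,3.700,-2.900] diag=36.027

A = translate([-3.1, -6.7, -13.3]) sphere(r=2.5) → bbox [-5.6,-9.2,-15.8] .. [-0.6,-4.2,-10.8]
B = sphere(r=7.9) → bbox [-7.9,-7.9,-7.9] .. [7.9,7.9,7.9]
lo = A.lo+B.lo = [-5.6-7.9, -9.2-7.9, -15.8-7.9] = [-13.500,-17.100,-23.700]
hi = A.hi+B.hi = [-0.6+7.9, -4.2+7.9, -10.8+7.9] = [7.300,3.700,-2.900]
diag = √(20.8²+20.8²+20.8²) = √1297.92 = 36.027


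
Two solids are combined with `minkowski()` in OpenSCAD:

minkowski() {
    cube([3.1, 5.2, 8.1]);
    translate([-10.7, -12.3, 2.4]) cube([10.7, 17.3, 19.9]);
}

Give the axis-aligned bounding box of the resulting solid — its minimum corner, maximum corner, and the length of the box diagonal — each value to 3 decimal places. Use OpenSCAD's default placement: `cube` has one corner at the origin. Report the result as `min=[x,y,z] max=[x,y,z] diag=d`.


A = translate([-10.7, -12.3, 2.4]) cube([10.7, 17.3, 19.9]) → bbox [-10.7,-12.3,2.4] .. [0,5,22.3]
B = cube([3.1, 5.2, 8.1]) → bbox [0,0,0] .. [3.1,5.2,8.1]
lo = A.lo+B.lo = [-10.7+0, -12.3+0, 2.4+0] = [-10.700,-12.300,2.400]
hi = A.hi+B.hi = [0+3.1, 5+5.2, 22.3+8.1] = [3.100,10.200,30.400]
diag = √(13.8²+22.5²+28²) = √1480.69 = 38.480

min=[-10.700,-12.300,2.400] max=[3.100,10.200,30.400] diag=38.480


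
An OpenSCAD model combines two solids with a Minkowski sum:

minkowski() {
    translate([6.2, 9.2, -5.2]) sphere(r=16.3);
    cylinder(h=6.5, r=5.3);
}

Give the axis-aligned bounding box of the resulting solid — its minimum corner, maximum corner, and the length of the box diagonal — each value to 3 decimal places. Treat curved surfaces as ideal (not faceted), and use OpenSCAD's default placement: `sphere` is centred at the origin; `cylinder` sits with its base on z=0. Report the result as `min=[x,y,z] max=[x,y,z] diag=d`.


A = translate([6.2, 9.2, -5.2]) sphere(r=16.3) → bbox [-10.1,-7.1,-21.5] .. [22.5,25.5,11.1]
B = cylinder(h=6.5, r=5.3) → bbox [-5.3,-5.3,0] .. [5.3,5.3,6.5]
lo = A.lo+B.lo = [-10.1-5.3, -7.1-5.3, -21.5+0] = [-15.400,-12.400,-21.500]
hi = A.hi+B.hi = [22.5+5.3, 25.5+5.3, 11.1+6.5] = [27.800,30.800,17.600]
diag = √(43.2²+43.2²+39.1²) = √5261.29 = 72.535

min=[-15.400,-12.400,-21.500] max=[27.800,30.800,17.600] diag=72.535


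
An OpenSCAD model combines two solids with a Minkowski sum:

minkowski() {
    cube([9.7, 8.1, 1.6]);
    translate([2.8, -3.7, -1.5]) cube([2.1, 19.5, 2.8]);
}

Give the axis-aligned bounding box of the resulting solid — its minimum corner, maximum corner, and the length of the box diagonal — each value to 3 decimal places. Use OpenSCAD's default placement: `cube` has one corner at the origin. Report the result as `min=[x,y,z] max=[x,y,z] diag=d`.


A = translate([2.8, -3.7, -1.5]) cube([2.1, 19.5, 2.8]) → bbox [2.8,-3.7,-1.5] .. [4.9,15.8,1.3]
B = cube([9.7, 8.1, 1.6]) → bbox [0,0,0] .. [9.7,8.1,1.6]
lo = A.lo+B.lo = [2.8+0, -3.7+0, -1.5+0] = [2.800,-3.700,-1.500]
hi = A.hi+B.hi = [4.9+9.7, 15.8+8.1, 1.3+1.6] = [14.600,23.900,2.900]
diag = √(11.8²+27.6²+4.4²) = √920.36 = 30.337

min=[2.800,-3.700,-1.500] max=[14.600,23.900,2.900] diag=30.337


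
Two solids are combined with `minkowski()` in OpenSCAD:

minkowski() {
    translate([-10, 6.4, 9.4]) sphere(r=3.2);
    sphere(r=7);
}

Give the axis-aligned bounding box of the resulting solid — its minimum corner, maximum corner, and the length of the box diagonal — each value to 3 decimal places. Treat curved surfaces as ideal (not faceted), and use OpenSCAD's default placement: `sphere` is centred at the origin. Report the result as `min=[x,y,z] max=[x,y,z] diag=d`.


A = translate([-10, 6.4, 9.4]) sphere(r=3.2) → bbox [-13.2,3.2,6.2] .. [-6.8,9.6,12.6]
B = sphere(r=7) → bbox [-7,-7,-7] .. [7,7,7]
lo = A.lo+B.lo = [-13.2-7, 3.2-7, 6.2-7] = [-20.200,-3.800,-0.800]
hi = A.hi+B.hi = [-6.8+7, 9.6+7, 12.6+7] = [0.200,16.600,19.600]
diag = √(20.4²+20.4²+20.4²) = √1248.48 = 35.334

min=[-20.200,-3.800,-0.800] max=[0.200,16.600,19.600] diag=35.334


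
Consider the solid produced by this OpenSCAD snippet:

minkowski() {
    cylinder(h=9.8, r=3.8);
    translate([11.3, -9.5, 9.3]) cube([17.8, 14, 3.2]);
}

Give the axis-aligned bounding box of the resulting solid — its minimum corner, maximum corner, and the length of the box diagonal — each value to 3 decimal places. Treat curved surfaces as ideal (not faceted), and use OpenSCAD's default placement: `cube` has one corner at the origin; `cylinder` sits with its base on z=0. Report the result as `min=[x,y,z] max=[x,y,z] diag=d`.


min=[7.500,-13.300,9.300] max=[32.900,8.300,22.300] diag=35.787

A = translate([11.3, -9.5, 9.3]) cube([17.8, 14, 3.2]) → bbox [11.3,-9.5,9.3] .. [29.1,4.5,12.5]
B = cylinder(h=9.8, r=3.8) → bbox [-3.8,-3.8,0] .. [3.8,3.8,9.8]
lo = A.lo+B.lo = [11.3-3.8, -9.5-3.8, 9.3+0] = [7.500,-13.300,9.300]
hi = A.hi+B.hi = [29.1+3.8, 4.5+3.8, 12.5+9.8] = [32.900,8.300,22.300]
diag = √(25.4²+21.6²+13²) = √1280.72 = 35.787


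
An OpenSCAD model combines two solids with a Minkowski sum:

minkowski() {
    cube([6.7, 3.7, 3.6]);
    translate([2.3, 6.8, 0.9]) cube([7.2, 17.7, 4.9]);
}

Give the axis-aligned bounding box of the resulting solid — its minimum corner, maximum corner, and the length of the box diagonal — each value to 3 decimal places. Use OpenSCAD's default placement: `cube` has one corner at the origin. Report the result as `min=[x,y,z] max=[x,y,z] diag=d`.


min=[2.300,6.800,0.900] max=[16.200,28.200,9.400] diag=26.896

A = translate([2.3, 6.8, 0.9]) cube([7.2, 17.7, 4.9]) → bbox [2.3,6.8,0.9] .. [9.5,24.5,5.8]
B = cube([6.7, 3.7, 3.6]) → bbox [0,0,0] .. [6.7,3.7,3.6]
lo = A.lo+B.lo = [2.3+0, 6.8+0, 0.9+0] = [2.300,6.800,0.900]
hi = A.hi+B.hi = [9.5+6.7, 24.5+3.7, 5.8+3.6] = [16.200,28.200,9.400]
diag = √(13.9²+21.4²+8.5²) = √723.42 = 26.896


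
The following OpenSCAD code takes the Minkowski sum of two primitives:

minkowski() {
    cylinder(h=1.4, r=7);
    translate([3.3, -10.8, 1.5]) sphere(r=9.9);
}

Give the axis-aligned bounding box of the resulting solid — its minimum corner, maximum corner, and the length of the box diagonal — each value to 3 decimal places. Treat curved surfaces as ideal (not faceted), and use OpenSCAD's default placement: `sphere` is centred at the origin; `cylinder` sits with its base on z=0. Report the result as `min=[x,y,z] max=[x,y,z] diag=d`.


A = translate([3.3, -10.8, 1.5]) sphere(r=9.9) → bbox [-6.6,-20.7,-8.4] .. [13.2,-0.9,11.4]
B = cylinder(h=1.4, r=7) → bbox [-7,-7,0] .. [7,7,1.4]
lo = A.lo+B.lo = [-6.6-7, -20.7-7, -8.4+0] = [-13.600,-27.700,-8.400]
hi = A.hi+B.hi = [13.2+7, -0.9+7, 11.4+1.4] = [20.200,6.100,12.800]
diag = √(33.8²+33.8²+21.2²) = √2734.32 = 52.291

min=[-13.600,-27.700,-8.400] max=[20.200,6.100,12.800] diag=52.291


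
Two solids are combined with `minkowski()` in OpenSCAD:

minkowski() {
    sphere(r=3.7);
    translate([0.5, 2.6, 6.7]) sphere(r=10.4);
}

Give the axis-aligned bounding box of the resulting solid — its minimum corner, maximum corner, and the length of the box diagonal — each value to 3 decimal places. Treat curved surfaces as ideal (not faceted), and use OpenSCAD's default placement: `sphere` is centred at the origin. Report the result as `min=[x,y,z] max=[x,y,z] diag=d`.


min=[-13.600,-11.500,-7.400] max=[14.600,16.700,20.800] diag=48.844

A = translate([0.5, 2.6, 6.7]) sphere(r=10.4) → bbox [-9.9,-7.8,-3.7] .. [10.9,13,17.1]
B = sphere(r=3.7) → bbox [-3.7,-3.7,-3.7] .. [3.7,3.7,3.7]
lo = A.lo+B.lo = [-9.9-3.7, -7.8-3.7, -3.7-3.7] = [-13.600,-11.500,-7.400]
hi = A.hi+B.hi = [10.9+3.7, 13+3.7, 17.1+3.7] = [14.600,16.700,20.800]
diag = √(28.2²+28.2²+28.2²) = √2385.72 = 48.844


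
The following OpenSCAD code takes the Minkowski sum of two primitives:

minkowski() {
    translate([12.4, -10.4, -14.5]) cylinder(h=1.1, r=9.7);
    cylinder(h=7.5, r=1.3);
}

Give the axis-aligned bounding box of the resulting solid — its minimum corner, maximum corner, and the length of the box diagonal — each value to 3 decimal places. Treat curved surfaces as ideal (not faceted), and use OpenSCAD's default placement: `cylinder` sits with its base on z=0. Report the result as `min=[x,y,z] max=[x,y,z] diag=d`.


min=[1.400,-21.400,-14.500] max=[23.400,0.600,-5.900] diag=32.279

A = translate([12.4, -10.4, -14.5]) cylinder(h=1.1, r=9.7) → bbox [2.7,-20.1,-14.5] .. [22.1,-0.7,-13.4]
B = cylinder(h=7.5, r=1.3) → bbox [-1.3,-1.3,0] .. [1.3,1.3,7.5]
lo = A.lo+B.lo = [2.7-1.3, -20.1-1.3, -14.5+0] = [1.400,-21.400,-14.500]
hi = A.hi+B.hi = [22.1+1.3, -0.7+1.3, -13.4+7.5] = [23.400,0.600,-5.900]
diag = √(22²+22²+8.6²) = √1041.96 = 32.279


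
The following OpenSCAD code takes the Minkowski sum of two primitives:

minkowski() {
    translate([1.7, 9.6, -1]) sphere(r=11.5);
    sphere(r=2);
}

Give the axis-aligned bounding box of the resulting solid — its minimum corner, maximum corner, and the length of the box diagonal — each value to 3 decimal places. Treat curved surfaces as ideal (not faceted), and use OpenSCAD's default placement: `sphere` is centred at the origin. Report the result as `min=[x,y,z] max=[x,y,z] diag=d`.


min=[-11.800,-3.900,-14.500] max=[15.200,23.100,12.500] diag=46.765

A = translate([1.7, 9.6, -1]) sphere(r=11.5) → bbox [-9.8,-1.9,-12.5] .. [13.2,21.1,10.5]
B = sphere(r=2) → bbox [-2,-2,-2] .. [2,2,2]
lo = A.lo+B.lo = [-9.8-2, -1.9-2, -12.5-2] = [-11.800,-3.900,-14.500]
hi = A.hi+B.hi = [13.2+2, 21.1+2, 10.5+2] = [15.200,23.100,12.500]
diag = √(27²+27²+27²) = √2187 = 46.765


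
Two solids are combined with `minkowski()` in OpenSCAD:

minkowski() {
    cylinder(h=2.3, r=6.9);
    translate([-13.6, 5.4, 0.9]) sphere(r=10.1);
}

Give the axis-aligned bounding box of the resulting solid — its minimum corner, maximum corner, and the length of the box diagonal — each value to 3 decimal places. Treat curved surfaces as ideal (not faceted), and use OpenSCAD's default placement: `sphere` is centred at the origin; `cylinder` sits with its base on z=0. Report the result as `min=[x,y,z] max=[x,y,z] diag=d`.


A = translate([-13.6, 5.4, 0.9]) sphere(r=10.1) → bbox [-23.7,-4.7,-9.2] .. [-3.5,15.5,11]
B = cylinder(h=2.3, r=6.9) → bbox [-6.9,-6.9,0] .. [6.9,6.9,2.3]
lo = A.lo+B.lo = [-23.7-6.9, -4.7-6.9, -9.2+0] = [-30.600,-11.600,-9.200]
hi = A.hi+B.hi = [-3.5+6.9, 15.5+6.9, 11+2.3] = [3.400,22.400,13.300]
diag = √(34²+34²+22.5²) = √2818.25 = 53.087

min=[-30.600,-11.600,-9.200] max=[3.400,22.400,13.300] diag=53.087


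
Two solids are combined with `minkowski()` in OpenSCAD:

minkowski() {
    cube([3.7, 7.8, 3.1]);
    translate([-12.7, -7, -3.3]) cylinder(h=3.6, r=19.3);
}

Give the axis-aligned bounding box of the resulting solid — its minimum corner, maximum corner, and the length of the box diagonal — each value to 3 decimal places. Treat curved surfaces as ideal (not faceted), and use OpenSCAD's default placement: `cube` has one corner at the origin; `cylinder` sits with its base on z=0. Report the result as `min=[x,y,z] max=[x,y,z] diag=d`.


A = translate([-12.7, -7, -3.3]) cylinder(h=3.6, r=19.3) → bbox [-32,-26.3,-3.3] .. [6.6,12.3,0.3]
B = cube([3.7, 7.8, 3.1]) → bbox [0,0,0] .. [3.7,7.8,3.1]
lo = A.lo+B.lo = [-32+0, -26.3+0, -3.3+0] = [-32.000,-26.300,-3.300]
hi = A.hi+B.hi = [6.6+3.7, 12.3+7.8, 0.3+3.1] = [10.300,20.100,3.400]
diag = √(42.3²+46.4²+6.7²) = √3987.14 = 63.144

min=[-32.000,-26.300,-3.300] max=[10.300,20.100,3.400] diag=63.144


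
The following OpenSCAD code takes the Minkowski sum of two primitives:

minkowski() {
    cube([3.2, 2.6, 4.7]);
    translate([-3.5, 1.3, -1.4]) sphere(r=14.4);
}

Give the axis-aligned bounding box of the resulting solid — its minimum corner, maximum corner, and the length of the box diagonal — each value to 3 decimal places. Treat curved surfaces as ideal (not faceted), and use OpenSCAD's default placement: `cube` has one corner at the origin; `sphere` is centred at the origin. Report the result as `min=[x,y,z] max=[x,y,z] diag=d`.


A = translate([-3.5, 1.3, -1.4]) sphere(r=14.4) → bbox [-17.9,-13.1,-15.8] .. [10.9,15.7,13]
B = cube([3.2, 2.6, 4.7]) → bbox [0,0,0] .. [3.2,2.6,4.7]
lo = A.lo+B.lo = [-17.9+0, -13.1+0, -15.8+0] = [-17.900,-13.100,-15.800]
hi = A.hi+B.hi = [10.9+3.2, 15.7+2.6, 13+4.7] = [14.100,18.300,17.700]
diag = √(32²+31.4²+33.5²) = √3132.21 = 55.966

min=[-17.900,-13.100,-15.800] max=[14.100,18.300,17.700] diag=55.966


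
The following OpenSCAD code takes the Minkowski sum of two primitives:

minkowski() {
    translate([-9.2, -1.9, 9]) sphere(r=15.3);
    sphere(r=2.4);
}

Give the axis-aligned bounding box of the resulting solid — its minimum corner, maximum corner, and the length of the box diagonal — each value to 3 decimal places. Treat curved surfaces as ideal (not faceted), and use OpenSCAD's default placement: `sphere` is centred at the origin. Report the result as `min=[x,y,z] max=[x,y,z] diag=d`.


min=[-26.900,-19.600,-8.700] max=[8.500,15.800,26.700] diag=61.315

A = translate([-9.2, -1.9, 9]) sphere(r=15.3) → bbox [-24.5,-17.2,-6.3] .. [6.1,13.4,24.3]
B = sphere(r=2.4) → bbox [-2.4,-2.4,-2.4] .. [2.4,2.4,2.4]
lo = A.lo+B.lo = [-24.5-2.4, -17.2-2.4, -6.3-2.4] = [-26.900,-19.600,-8.700]
hi = A.hi+B.hi = [6.1+2.4, 13.4+2.4, 24.3+2.4] = [8.500,15.800,26.700]
diag = √(35.4²+35.4²+35.4²) = √3759.48 = 61.315


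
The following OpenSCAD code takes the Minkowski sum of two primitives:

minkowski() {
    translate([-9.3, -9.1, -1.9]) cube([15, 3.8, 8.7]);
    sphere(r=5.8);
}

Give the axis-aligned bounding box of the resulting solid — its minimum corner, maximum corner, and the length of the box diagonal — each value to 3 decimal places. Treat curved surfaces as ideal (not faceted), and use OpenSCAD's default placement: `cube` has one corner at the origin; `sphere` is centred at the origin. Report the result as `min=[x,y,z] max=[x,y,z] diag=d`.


A = translate([-9.3, -9.1, -1.9]) cube([15, 3.8, 8.7]) → bbox [-9.3,-9.1,-1.9] .. [5.7,-5.3,6.8]
B = sphere(r=5.8) → bbox [-5.8,-5.8,-5.8] .. [5.8,5.8,5.8]
lo = A.lo+B.lo = [-9.3-5.8, -9.1-5.8, -1.9-5.8] = [-15.100,-14.900,-7.700]
hi = A.hi+B.hi = [5.7+5.8, -5.3+5.8, 6.8+5.8] = [11.500,0.500,12.600]
diag = √(26.6²+15.4²+20.3²) = √1356.81 = 36.835

min=[-15.100,-14.900,-7.700] max=[11.500,0.500,12.600] diag=36.835


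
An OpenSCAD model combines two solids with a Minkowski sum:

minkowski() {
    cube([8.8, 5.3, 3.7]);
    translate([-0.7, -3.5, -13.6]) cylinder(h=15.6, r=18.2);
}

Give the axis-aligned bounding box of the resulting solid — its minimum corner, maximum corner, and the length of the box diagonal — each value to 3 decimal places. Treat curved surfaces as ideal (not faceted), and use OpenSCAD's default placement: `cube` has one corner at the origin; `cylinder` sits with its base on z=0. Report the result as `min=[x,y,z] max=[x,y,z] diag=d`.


A = translate([-0.7, -3.5, -13.6]) cylinder(h=15.6, r=18.2) → bbox [-18.9,-21.7,-13.6] .. [17.5,14.7,2]
B = cube([8.8, 5.3, 3.7]) → bbox [0,0,0] .. [8.8,5.3,3.7]
lo = A.lo+B.lo = [-18.9+0, -21.7+0, -13.6+0] = [-18.900,-21.700,-13.600]
hi = A.hi+B.hi = [17.5+8.8, 14.7+5.3, 2+3.7] = [26.300,20.000,5.700]
diag = √(45.2²+41.7²+19.3²) = √4154.42 = 64.455

min=[-18.900,-21.700,-13.600] max=[26.300,20.000,5.700] diag=64.455


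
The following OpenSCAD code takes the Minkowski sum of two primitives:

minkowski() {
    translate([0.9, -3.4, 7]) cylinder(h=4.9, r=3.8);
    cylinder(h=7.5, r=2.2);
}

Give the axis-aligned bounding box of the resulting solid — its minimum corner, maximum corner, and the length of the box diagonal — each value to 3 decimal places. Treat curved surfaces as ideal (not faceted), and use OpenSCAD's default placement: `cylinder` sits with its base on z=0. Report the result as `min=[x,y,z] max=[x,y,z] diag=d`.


min=[-5.100,-9.400,7.000] max=[6.900,2.600,19.400] diag=21.018

A = translate([0.9, -3.4, 7]) cylinder(h=4.9, r=3.8) → bbox [-2.9,-7.2,7] .. [4.7,0.4,11.9]
B = cylinder(h=7.5, r=2.2) → bbox [-2.2,-2.2,0] .. [2.2,2.2,7.5]
lo = A.lo+B.lo = [-2.9-2.2, -7.2-2.2, 7+0] = [-5.100,-9.400,7.000]
hi = A.hi+B.hi = [4.7+2.2, 0.4+2.2, 11.9+7.5] = [6.900,2.600,19.400]
diag = √(12²+12²+12.4²) = √441.76 = 21.018


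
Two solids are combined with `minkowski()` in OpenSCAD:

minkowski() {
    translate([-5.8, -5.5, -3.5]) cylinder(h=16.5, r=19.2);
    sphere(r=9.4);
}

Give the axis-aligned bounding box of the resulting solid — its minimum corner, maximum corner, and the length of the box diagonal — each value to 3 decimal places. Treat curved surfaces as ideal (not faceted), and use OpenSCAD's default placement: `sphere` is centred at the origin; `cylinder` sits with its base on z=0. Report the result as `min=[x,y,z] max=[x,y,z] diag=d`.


min=[-34.400,-34.100,-12.900] max=[22.800,23.100,22.400] diag=88.260

A = translate([-5.8, -5.5, -3.5]) cylinder(h=16.5, r=19.2) → bbox [-25,-24.7,-3.5] .. [13.4,13.7,13]
B = sphere(r=9.4) → bbox [-9.4,-9.4,-9.4] .. [9.4,9.4,9.4]
lo = A.lo+B.lo = [-25-9.4, -24.7-9.4, -3.5-9.4] = [-34.400,-34.100,-12.900]
hi = A.hi+B.hi = [13.4+9.4, 13.7+9.4, 13+9.4] = [22.800,23.100,22.400]
diag = √(57.2²+57.2²+35.3²) = √7789.77 = 88.260


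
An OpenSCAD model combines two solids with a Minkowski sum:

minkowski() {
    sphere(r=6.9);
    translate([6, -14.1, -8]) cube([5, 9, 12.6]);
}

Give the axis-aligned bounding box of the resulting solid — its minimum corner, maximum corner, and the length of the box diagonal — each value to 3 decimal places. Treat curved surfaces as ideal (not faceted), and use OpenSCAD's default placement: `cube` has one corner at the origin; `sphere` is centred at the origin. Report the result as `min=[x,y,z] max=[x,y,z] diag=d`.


min=[-0.900,-21.000,-14.900] max=[17.900,1.800,11.500] diag=39.626

A = translate([6, -14.1, -8]) cube([5, 9, 12.6]) → bbox [6,-14.1,-8] .. [11,-5.1,4.6]
B = sphere(r=6.9) → bbox [-6.9,-6.9,-6.9] .. [6.9,6.9,6.9]
lo = A.lo+B.lo = [6-6.9, -14.1-6.9, -8-6.9] = [-0.900,-21.000,-14.900]
hi = A.hi+B.hi = [11+6.9, -5.1+6.9, 4.6+6.9] = [17.900,1.800,11.500]
diag = √(18.8²+22.8²+26.4²) = √1570.24 = 39.626


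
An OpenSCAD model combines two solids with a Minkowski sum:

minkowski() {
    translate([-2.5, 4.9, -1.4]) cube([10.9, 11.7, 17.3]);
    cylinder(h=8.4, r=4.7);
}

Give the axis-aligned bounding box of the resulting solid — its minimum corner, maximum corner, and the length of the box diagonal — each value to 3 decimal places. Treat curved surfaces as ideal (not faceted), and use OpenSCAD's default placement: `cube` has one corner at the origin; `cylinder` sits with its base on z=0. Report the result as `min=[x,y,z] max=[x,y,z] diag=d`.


min=[-7.200,0.200,-1.400] max=[13.100,21.300,24.300] diag=38.959

A = translate([-2.5, 4.9, -1.4]) cube([10.9, 11.7, 17.3]) → bbox [-2.5,4.9,-1.4] .. [8.4,16.6,15.9]
B = cylinder(h=8.4, r=4.7) → bbox [-4.7,-4.7,0] .. [4.7,4.7,8.4]
lo = A.lo+B.lo = [-2.5-4.7, 4.9-4.7, -1.4+0] = [-7.200,0.200,-1.400]
hi = A.hi+B.hi = [8.4+4.7, 16.6+4.7, 15.9+8.4] = [13.100,21.300,24.300]
diag = √(20.3²+21.1²+25.7²) = √1517.79 = 38.959


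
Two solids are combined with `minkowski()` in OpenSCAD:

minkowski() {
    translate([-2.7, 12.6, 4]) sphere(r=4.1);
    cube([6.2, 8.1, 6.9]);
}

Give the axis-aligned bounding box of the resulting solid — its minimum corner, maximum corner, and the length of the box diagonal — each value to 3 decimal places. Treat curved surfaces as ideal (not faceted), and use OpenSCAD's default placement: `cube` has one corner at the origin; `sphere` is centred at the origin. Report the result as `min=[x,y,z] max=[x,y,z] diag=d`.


min=[-6.800,8.500,-0.100] max=[7.600,24.800,15.000] diag=26.478

A = translate([-2.7, 12.6, 4]) sphere(r=4.1) → bbox [-6.8,8.5,-0.1] .. [1.4,16.7,8.1]
B = cube([6.2, 8.1, 6.9]) → bbox [0,0,0] .. [6.2,8.1,6.9]
lo = A.lo+B.lo = [-6.8+0, 8.5+0, -0.1+0] = [-6.800,8.500,-0.100]
hi = A.hi+B.hi = [1.4+6.2, 16.7+8.1, 8.1+6.9] = [7.600,24.800,15.000]
diag = √(14.4²+16.3²+15.1²) = √701.06 = 26.478


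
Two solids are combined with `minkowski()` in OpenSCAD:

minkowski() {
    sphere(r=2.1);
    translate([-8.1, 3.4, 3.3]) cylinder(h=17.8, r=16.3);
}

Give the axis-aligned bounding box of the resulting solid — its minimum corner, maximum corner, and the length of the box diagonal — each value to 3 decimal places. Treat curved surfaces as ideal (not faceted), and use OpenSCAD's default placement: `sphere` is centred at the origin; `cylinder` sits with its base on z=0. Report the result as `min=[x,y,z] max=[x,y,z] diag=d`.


A = translate([-8.1, 3.4, 3.3]) cylinder(h=17.8, r=16.3) → bbox [-24.4,-12.9,3.3] .. [8.2,19.7,21.1]
B = sphere(r=2.1) → bbox [-2.1,-2.1,-2.1] .. [2.1,2.1,2.1]
lo = A.lo+B.lo = [-24.4-2.1, -12.9-2.1, 3.3-2.1] = [-26.500,-15.000,1.200]
hi = A.hi+B.hi = [8.2+2.1, 19.7+2.1, 21.1+2.1] = [10.300,21.800,23.200]
diag = √(36.8²+36.8²+22²) = √3192.48 = 56.502

min=[-26.500,-15.000,1.200] max=[10.300,21.800,23.200] diag=56.502


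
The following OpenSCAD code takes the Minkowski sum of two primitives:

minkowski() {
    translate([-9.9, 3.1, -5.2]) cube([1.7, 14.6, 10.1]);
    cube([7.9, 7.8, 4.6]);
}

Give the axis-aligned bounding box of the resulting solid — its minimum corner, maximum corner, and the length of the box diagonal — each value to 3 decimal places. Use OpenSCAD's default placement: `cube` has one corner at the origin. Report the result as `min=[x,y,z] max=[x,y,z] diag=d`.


A = translate([-9.9, 3.1, -5.2]) cube([1.7, 14.6, 10.1]) → bbox [-9.9,3.1,-5.2] .. [-8.2,17.7,4.9]
B = cube([7.9, 7.8, 4.6]) → bbox [0,0,0] .. [7.9,7.8,4.6]
lo = A.lo+B.lo = [-9.9+0, 3.1+0, -5.2+0] = [-9.900,3.100,-5.200]
hi = A.hi+B.hi = [-8.2+7.9, 17.7+7.8, 4.9+4.6] = [-0.300,25.500,9.500]
diag = √(9.6²+22.4²+14.7²) = √810.01 = 28.461

min=[-9.900,3.100,-5.200] max=[-0.300,25.500,9.500] diag=28.461


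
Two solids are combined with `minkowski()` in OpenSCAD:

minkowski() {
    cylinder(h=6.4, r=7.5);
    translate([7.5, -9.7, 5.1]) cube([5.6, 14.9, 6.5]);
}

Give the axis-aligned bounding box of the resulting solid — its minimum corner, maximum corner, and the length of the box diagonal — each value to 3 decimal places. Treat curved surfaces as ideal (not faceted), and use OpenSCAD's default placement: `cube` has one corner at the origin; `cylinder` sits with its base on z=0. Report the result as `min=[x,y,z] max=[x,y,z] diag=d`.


min=[0.000,-17.200,5.100] max=[20.600,12.700,18.000] diag=38.533

A = translate([7.5, -9.7, 5.1]) cube([5.6, 14.9, 6.5]) → bbox [7.5,-9.7,5.1] .. [13.1,5.2,11.6]
B = cylinder(h=6.4, r=7.5) → bbox [-7.5,-7.5,0] .. [7.5,7.5,6.4]
lo = A.lo+B.lo = [7.5-7.5, -9.7-7.5, 5.1+0] = [0.000,-17.200,5.100]
hi = A.hi+B.hi = [13.1+7.5, 5.2+7.5, 11.6+6.4] = [20.600,12.700,18.000]
diag = √(20.6²+29.9²+12.9²) = √1484.78 = 38.533


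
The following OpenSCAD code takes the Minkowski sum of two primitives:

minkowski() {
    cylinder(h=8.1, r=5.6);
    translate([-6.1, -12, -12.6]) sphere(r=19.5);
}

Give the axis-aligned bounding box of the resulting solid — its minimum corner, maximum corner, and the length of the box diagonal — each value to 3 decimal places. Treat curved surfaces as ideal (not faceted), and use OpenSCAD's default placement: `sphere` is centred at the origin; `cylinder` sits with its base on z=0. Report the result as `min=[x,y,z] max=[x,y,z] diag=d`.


min=[-31.200,-37.100,-32.100] max=[19.000,13.100,15.000] diag=85.197

A = translate([-6.1, -12, -12.6]) sphere(r=19.5) → bbox [-25.6,-31.5,-32.1] .. [13.4,7.5,6.9]
B = cylinder(h=8.1, r=5.6) → bbox [-5.6,-5.6,0] .. [5.6,5.6,8.1]
lo = A.lo+B.lo = [-25.6-5.6, -31.5-5.6, -32.1+0] = [-31.200,-37.100,-32.100]
hi = A.hi+B.hi = [13.4+5.6, 7.5+5.6, 6.9+8.1] = [19.000,13.100,15.000]
diag = √(50.2²+50.2²+47.1²) = √7258.49 = 85.197


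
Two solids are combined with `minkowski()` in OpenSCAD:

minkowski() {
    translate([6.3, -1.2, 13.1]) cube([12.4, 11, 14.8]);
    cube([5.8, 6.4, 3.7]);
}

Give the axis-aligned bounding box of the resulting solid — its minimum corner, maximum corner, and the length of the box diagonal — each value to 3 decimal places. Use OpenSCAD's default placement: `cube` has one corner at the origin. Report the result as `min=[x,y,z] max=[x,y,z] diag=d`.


min=[6.300,-1.200,13.100] max=[24.500,16.200,31.600] diag=31.245

A = translate([6.3, -1.2, 13.1]) cube([12.4, 11, 14.8]) → bbox [6.3,-1.2,13.1] .. [18.7,9.8,27.9]
B = cube([5.8, 6.4, 3.7]) → bbox [0,0,0] .. [5.8,6.4,3.7]
lo = A.lo+B.lo = [6.3+0, -1.2+0, 13.1+0] = [6.300,-1.200,13.100]
hi = A.hi+B.hi = [18.7+5.8, 9.8+6.4, 27.9+3.7] = [24.500,16.200,31.600]
diag = √(18.2²+17.4²+18.5²) = √976.25 = 31.245


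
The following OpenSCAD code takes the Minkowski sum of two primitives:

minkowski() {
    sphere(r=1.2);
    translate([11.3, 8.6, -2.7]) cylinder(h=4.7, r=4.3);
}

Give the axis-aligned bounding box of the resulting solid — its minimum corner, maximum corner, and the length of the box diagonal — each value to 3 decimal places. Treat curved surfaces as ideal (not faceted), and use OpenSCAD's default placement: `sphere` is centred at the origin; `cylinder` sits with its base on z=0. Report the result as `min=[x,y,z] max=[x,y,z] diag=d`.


A = translate([11.3, 8.6, -2.7]) cylinder(h=4.7, r=4.3) → bbox [7,4.3,-2.7] .. [15.6,12.9,2]
B = sphere(r=1.2) → bbox [-1.2,-1.2,-1.2] .. [1.2,1.2,1.2]
lo = A.lo+B.lo = [7-1.2, 4.3-1.2, -2.7-1.2] = [5.800,3.100,-3.900]
hi = A.hi+B.hi = [15.6+1.2, 12.9+1.2, 2+1.2] = [16.800,14.100,3.200]
diag = √(11²+11²+7.1²) = √292.41 = 17.100

min=[5.800,3.100,-3.900] max=[16.800,14.100,3.200] diag=17.100
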